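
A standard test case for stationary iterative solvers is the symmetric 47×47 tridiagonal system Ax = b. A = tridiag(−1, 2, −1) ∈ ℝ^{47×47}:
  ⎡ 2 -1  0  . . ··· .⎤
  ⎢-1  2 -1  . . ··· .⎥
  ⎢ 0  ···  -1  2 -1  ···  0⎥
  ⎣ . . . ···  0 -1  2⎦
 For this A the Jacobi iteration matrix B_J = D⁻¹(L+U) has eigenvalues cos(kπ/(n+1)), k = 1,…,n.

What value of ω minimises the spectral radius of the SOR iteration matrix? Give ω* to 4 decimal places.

ω* = 1.8772

n=47: λ(B_J) = 1 − λ(A)/2 = cos(kπ/48); k=1 gives ρ_J = 0.9979.
√(1−ρ_J²) simplifies to sin(π/48) = 0.06540.
[ω*] 2 ÷ (1 + 0.06540) = 2 ÷ 1.06540 = 1.8772.
ρ_SOR = ω* − 1 = 1.8772 − 1 = 0.8772.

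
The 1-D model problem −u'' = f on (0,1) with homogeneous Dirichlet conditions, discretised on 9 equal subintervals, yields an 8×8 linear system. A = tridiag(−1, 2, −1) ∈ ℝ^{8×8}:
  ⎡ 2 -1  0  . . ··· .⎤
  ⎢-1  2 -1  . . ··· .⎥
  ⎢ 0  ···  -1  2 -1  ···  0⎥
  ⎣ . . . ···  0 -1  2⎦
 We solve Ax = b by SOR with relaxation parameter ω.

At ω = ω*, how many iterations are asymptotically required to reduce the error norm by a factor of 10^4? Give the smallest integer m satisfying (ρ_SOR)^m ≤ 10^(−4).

With n=8, ρ(Jacobi) = cos(π/9) = 0.9396926.
1 − cos²(π/9) = sin²(π/9) ⇒ √(1−ρ_J²) = sin(π/9) = 0.3420201.
[ω*] 2 ÷ (1 + 0.3420201) = 2 ÷ 1.3420201 = 1.4902906.
and ρ(B_{ω*}) = 1.4902906 − 1 = 0.4902906.
m ≥ 4·ln10 / (−ln 0.4902906) = 12.922; smallest integer m = 13.

m = 13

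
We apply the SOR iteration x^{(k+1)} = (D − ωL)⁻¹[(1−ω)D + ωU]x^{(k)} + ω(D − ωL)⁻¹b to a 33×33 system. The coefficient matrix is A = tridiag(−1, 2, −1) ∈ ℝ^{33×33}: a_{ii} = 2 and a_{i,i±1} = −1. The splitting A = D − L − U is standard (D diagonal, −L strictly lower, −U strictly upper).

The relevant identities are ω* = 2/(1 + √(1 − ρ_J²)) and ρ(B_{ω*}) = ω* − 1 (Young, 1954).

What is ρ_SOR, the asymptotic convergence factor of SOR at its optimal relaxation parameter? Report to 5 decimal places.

ρ_SOR = 0.83105

spectrum of D⁻¹(L+U) = {cos(kπ/34) : 1≤k≤33}; ρ_J = cos(π/34) = 0.99573.
1 − cos²(π/34) = sin²(π/34) ⇒ √(1−ρ_J²) = sin(π/34) = 0.092268.
Then 2/(1+√(1−ρ_J²)) = 2/(1+0.092268); ω* = 2/1.092268 = 1.83105.
ρ_SOR = ω* − 1 = 1.83105 − 1 = 0.83105.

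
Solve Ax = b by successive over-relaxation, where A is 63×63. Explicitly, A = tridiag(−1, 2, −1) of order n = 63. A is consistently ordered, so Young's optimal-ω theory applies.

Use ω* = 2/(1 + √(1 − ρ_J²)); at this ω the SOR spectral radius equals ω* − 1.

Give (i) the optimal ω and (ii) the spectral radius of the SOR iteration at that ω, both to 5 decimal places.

ω* = 1.90645, ρ_SOR = 0.90645

n=63: λ(B_J) = 1 − λ(A)/2 = cos(kπ/64); k=1 gives ρ_J = 0.99880.
√(1 − cos²(π/64)) = sin(π/64) ≈ 0.049068.
Young: ω* = 2/(1+√(1−ρ_J²)) = 2/(1+0.049068) = 2/1.049068 = 1.90645.
ρ_SOR = ω* − 1 = 1.90645 − 1 = 0.90645.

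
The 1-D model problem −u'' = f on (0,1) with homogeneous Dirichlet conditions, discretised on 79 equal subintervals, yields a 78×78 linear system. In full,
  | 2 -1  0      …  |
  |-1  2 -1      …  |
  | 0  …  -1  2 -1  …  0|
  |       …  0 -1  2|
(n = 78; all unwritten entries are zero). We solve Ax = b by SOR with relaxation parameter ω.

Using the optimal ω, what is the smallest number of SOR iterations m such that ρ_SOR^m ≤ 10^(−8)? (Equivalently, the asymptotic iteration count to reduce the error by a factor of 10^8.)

m = 232

n=78: λ(B_J) = 1 − λ(A)/2 = cos(kπ/79); k=1 gives ρ_J = 0.9992094.
root = sin(π/79) = 0.0397565  (since 1−cos² = sin²).
Young: ω* = 2/(1+√(1−ρ_J²)) = 2/(1+0.0397565) = 2/1.0397565 = 1.9235273.
ρ_SOR = ω* − 1 ≈ 0.9235273.
8·ln10 = 18.4207; −ln(0.9235273) = 0.0795549; m = ⌈18.4207/0.0795549⌉ = ⌈231.547⌉ = 232.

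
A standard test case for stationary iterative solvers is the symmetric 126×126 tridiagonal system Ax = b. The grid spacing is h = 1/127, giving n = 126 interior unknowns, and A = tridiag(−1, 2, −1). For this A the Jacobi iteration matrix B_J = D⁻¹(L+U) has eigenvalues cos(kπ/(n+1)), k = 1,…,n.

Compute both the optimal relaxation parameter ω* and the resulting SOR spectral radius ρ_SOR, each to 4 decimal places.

B_J for the 126×126 system has eigenvalues cos(kπ/127); ρ_J = cos(π/127) = 0.9997.
root = sin(π/127) = 0.02473  (since 1−cos² = sin²).
So ω* = 2/1.02473 = 1.9517 (Young).
At ω = 1.9517 every |λ(B_ω)| = ω−1, so ρ_SOR = 0.9517.

ω* = 1.9517, ρ_SOR = 0.9517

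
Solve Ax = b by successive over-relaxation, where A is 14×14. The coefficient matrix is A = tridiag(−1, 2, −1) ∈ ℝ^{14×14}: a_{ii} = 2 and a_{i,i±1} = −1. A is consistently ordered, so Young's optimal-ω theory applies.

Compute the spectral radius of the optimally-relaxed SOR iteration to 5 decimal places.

ρ_SOR = 0.65575

With n=14, ρ(Jacobi) = cos(π/15) = 0.97815.
√(1−ρ_J²) simplifies to sin(π/15) = 0.207912.
ω* = 2/(1 + 0.207912) = 2/1.207912 = 1.65575.
ρ_SOR = ω* − 1 = 1.65575 − 1 = 0.65575.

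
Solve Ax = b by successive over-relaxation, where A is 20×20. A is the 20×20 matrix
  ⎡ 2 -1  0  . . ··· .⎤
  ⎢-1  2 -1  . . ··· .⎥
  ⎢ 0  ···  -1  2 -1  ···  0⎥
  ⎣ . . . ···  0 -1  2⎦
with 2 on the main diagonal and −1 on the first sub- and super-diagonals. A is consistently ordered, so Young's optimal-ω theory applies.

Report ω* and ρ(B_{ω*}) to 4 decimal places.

n=20: λ(B_J) = 1 − λ(A)/2 = cos(kπ/21); k=1 gives ρ_J = 0.9888.
root = sin(π/21) = 0.14904  (since 1−cos² = sin²).
[ω*] 2 ÷ (1 + 0.14904) = 2 ÷ 1.14904 = 1.7406.
and ρ(B_{ω*}) = 1.7406 − 1 = 0.7406.

ω* = 1.7406, ρ_SOR = 0.7406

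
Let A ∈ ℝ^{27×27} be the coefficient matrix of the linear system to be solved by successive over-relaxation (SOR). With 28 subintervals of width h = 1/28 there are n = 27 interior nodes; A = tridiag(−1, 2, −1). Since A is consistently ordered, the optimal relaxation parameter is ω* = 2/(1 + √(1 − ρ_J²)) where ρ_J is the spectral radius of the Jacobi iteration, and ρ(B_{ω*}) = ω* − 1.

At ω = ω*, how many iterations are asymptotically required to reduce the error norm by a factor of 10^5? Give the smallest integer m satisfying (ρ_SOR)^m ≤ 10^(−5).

m = 52

n=27: λ(B_J) = 1 − λ(A)/2 = cos(kπ/28); k=1 gives ρ_J = 0.9937122.
1 − cos²(π/28) = sin²(π/28) ⇒ √(1−ρ_J²) = sin(π/28) = 0.1119645.
ω* = 2/(1+0.1119645) = 1.7986186
ρ(B_{ω*}) = ω*−1 = 0.7986186
(0.7986186)^m ≤ 10^{−5}  ⇒  m·ln(0.7986186) ≤ −5·ln10  ⇒  m ≥ 51.198  ⇒  m = 52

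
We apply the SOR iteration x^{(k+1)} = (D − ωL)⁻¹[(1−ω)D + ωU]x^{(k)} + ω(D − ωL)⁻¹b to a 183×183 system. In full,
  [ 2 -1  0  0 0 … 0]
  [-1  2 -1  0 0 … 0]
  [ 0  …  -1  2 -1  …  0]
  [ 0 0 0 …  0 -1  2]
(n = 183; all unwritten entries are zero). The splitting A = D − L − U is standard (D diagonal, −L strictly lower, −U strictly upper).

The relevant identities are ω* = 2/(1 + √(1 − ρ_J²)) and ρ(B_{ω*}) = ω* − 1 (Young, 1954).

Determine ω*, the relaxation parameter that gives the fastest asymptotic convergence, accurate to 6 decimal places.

ω* = 1.966427

With n=183, ρ(Jacobi) = cos(π/184) = 0.999854.
√(1−ρ_J²) = |sin(π/184)| = 0.0170730
Then 2/(1+√(1−ρ_J²)) = 2/(1+0.0170730); ω* = 2/1.0170730 = 1.966427.
ρ_SOR = ω* − 1 = 1.966427 − 1 = 0.966427.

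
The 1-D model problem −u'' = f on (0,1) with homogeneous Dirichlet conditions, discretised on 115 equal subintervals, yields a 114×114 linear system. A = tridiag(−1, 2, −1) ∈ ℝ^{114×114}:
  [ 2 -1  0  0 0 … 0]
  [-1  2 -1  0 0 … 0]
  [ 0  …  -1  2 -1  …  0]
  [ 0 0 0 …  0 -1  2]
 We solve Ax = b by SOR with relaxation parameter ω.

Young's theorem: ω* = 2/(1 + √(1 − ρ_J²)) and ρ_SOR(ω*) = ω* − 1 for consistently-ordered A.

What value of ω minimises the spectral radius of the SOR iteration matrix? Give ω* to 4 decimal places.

B_J for the 114×114 system has eigenvalues cos(kπ/115); ρ_J = cos(π/115) = 0.9996.
root = sin(π/115) = 0.02731  (since 1−cos² = sin²).
ω* = 2 / (1 + 0.02731) = 2 / 1.02731 ≈ 1.9468.
ρ_SOR = ω* − 1 ≈ 0.9468.

ω* = 1.9468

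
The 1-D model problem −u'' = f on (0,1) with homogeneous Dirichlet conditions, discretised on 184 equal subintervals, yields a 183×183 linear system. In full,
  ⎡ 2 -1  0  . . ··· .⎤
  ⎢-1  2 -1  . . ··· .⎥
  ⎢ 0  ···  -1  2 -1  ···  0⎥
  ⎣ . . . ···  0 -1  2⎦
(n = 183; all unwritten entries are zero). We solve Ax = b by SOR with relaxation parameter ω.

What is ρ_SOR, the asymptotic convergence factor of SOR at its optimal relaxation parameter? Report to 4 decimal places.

ρ_SOR = 0.9664

With n=183, ρ(Jacobi) = cos(π/184) = 0.9999.
√(1−ρ_J²) = |sin(π/184)| = 0.01707
Then 2/(1+√(1−ρ_J²)) = 2/(1+0.01707); ω* = 2/1.01707 = 1.9664.
ρ(B_{ω*}) = ω*−1 = 0.9664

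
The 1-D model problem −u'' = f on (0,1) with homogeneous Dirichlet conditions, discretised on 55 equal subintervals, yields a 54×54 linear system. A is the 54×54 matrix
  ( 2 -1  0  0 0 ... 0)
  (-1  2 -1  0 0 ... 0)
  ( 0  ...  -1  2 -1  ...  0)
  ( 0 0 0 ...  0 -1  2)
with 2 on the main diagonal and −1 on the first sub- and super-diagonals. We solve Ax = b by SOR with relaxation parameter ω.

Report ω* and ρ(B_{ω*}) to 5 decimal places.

ω* = 1.89199, ρ_SOR = 0.89199

spectrum of D⁻¹(L+U) = {cos(kπ/55) : 1≤k≤54}; ρ_J = cos(π/55) = 0.99837.
√(1−ρ_J²) = |sin(π/55)| = 0.057089
Then 2/(1+√(1−ρ_J²)) = 2/(1+0.057089); ω* = 2/1.057089 = 1.89199.
ρ_SOR = ω* − 1 ≈ 0.89199.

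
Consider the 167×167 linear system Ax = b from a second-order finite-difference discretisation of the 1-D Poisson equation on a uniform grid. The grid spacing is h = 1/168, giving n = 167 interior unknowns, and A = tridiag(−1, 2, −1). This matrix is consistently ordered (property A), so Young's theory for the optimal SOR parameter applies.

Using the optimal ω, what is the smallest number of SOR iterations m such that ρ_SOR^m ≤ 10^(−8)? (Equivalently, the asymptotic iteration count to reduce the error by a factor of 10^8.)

B_J for the 167×167 system has eigenvalues cos(kπ/168); ρ_J = cos(π/168) = 0.9998252.
√(1−ρ_J²) simplifies to sin(π/168) = 0.0186989.
Then 2/(1+√(1−ρ_J²)) = 2/(1+0.0186989); ω* = 2/1.0186989 = 1.9632887.
Hence ρ(B_{ω*}) = 1.9632887 − 1 = 0.9632887.
m ≥ 8·ln10 / (−ln 0.9632887) = 492.504; smallest integer m = 493.

m = 493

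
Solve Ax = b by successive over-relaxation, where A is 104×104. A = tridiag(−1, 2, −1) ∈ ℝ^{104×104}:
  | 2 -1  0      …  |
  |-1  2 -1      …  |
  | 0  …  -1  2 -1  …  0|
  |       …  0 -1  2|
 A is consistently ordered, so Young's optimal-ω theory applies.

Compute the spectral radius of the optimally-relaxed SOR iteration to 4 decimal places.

spectrum of D⁻¹(L+U) = {cos(kπ/105) : 1≤k≤104}; ρ_J = cos(π/105) = 0.9996.
√(1−ρ_J²) = |sin(π/105)| = 0.02992
Young: ω* = 2/(1+√(1−ρ_J²)) = 2/(1+0.02992) = 2/1.02992 = 1.9419.
ρ(B_{ω*}) = ω*−1 = 0.9419

ρ_SOR = 0.9419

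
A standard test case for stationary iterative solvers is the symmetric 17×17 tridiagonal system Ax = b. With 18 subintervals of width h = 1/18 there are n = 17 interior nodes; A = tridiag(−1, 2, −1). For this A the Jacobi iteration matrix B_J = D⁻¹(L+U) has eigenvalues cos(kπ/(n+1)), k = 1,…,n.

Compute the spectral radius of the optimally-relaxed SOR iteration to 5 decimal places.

[ρ_J] n=17: ρ(B_J) = cos(π/(n+1)) = cos(π/18) = 0.98481.
√(1−ρ_J²) simplifies to sin(π/18) = 0.173648.
ω* = 2 / (1 + 0.173648) = 2 / 1.173648 ≈ 1.70409.
[ρ_SOR] ω* − 1 = 0.70409.

ρ_SOR = 0.70409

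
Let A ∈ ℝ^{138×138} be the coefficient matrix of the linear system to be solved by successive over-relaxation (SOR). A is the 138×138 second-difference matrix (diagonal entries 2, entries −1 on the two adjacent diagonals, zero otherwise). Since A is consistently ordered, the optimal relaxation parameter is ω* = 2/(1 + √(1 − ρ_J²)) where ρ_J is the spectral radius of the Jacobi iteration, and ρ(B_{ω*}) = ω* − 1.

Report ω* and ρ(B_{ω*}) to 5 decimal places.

n=138: λ(B_J) = 1 − λ(A)/2 = cos(kπ/139); k=1 gives ρ_J = 0.99974.
√(1−ρ_J²) simplifies to sin(π/139) = 0.022599.
ω* = 2/(1+0.022599) = 1.95580
Hence ρ(B_{ω*}) = 1.95580 − 1 = 0.95580.

ω* = 1.95580, ρ_SOR = 0.95580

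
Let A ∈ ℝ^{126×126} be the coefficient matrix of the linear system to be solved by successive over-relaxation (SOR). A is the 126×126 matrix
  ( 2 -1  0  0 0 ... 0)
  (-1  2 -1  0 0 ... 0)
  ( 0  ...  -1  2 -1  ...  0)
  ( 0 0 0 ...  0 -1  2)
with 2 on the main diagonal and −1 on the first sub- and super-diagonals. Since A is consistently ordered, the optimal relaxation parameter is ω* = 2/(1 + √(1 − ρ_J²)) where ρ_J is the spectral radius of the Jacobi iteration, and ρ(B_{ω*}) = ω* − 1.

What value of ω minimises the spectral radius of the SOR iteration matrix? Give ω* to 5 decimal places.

ω* = 1.95173

B_J for the 126×126 system has eigenvalues cos(kπ/127); ρ_J = cos(π/127) = 0.99969.
√(1−ρ_J²) = |sin(π/127)| = 0.024734
Young: ω* = 2/(1+√(1−ρ_J²)) = 2/(1+0.024734) = 2/1.024734 = 1.95173.
ρ_SOR = ω* − 1 = 1.95173 − 1 = 0.95173.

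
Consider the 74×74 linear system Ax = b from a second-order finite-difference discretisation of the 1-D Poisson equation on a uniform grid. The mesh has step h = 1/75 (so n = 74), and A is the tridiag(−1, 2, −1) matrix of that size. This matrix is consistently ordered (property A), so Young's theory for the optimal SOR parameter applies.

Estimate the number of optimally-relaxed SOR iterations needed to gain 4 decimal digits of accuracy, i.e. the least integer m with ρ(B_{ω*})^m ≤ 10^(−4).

m = 110

B_J for the 74×74 system has eigenvalues cos(kπ/75); ρ_J = cos(π/75) = 0.9991228.
√(1−ρ_J²) = |sin(π/75)| = 0.0418757
Young: ω* = 2/(1+√(1−ρ_J²)) = 2/(1+0.0418757) = 2/1.0418757 = 1.9196148.
ρ(B_{ω*}) = ω*−1 = 0.9196148
For 4 digits: m = 4·ln10 / (−ln 0.9196148) = 9.21034/0.0838004 = 109.908; round up → m = 110.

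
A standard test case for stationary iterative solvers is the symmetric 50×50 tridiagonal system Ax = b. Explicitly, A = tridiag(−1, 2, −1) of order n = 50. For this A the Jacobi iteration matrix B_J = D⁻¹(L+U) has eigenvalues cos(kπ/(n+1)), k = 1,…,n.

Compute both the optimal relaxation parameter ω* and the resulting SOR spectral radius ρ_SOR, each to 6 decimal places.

[ρ_J] n=50: ρ(B_J) = cos(π/(n+1)) = cos(π/51) = 0.998103.
√(1 − cos²(π/51)) = sin(π/51) ≈ 0.0615609.
[ω*] 2 ÷ (1 + 0.0615609) = 2 ÷ 1.0615609 = 1.884018.
and ρ(B_{ω*}) = 1.884018 − 1 = 0.884018.

ω* = 1.884018, ρ_SOR = 0.884018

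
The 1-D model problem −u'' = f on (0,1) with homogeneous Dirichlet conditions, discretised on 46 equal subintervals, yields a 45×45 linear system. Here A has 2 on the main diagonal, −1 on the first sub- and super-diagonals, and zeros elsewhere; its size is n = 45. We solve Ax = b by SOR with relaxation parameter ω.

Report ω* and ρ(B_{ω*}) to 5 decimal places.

ω* = 1.87223, ρ_SOR = 0.87223

B_J for the 45×45 system has eigenvalues cos(kπ/46); ρ_J = cos(π/46) = 0.99767.
√(1−ρ_J²) simplifies to sin(π/46) = 0.068242.
[ω*] 2 ÷ (1 + 0.068242) = 2 ÷ 1.068242 = 1.87223.
At ω = 1.87223 every |λ(B_ω)| = ω−1, so ρ_SOR = 0.87223.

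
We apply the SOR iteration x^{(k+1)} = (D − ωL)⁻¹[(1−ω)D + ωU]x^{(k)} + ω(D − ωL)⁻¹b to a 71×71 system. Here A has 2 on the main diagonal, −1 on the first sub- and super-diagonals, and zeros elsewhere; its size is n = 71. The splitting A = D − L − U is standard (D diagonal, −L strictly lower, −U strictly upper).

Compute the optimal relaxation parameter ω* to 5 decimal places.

ω* = 1.91641

n=71: λ(B_J) = 1 − λ(A)/2 = cos(kπ/72); k=1 gives ρ_J = 0.99905.
1 − cos²(π/72) = sin²(π/72) ⇒ √(1−ρ_J²) = sin(π/72) = 0.043619.
ω* = 2/(1+0.043619) = 1.91641
ρ_SOR = ω* − 1 = 1.91641 − 1 = 0.91641.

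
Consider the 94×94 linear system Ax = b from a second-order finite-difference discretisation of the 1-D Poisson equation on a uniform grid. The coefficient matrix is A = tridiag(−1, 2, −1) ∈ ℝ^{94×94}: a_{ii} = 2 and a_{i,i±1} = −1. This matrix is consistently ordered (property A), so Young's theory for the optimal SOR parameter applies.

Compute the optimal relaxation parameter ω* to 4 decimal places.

With n=94, ρ(Jacobi) = cos(π/95) = 0.9995.
√(1−ρ_J²) = |sin(π/95)| = 0.03306
Young: ω* = 2/(1+√(1−ρ_J²)) = 2/(1+0.03306) = 2/1.03306 = 1.9360.
At ω = 1.9360 every |λ(B_ω)| = ω−1, so ρ_SOR = 0.9360.

ω* = 1.9360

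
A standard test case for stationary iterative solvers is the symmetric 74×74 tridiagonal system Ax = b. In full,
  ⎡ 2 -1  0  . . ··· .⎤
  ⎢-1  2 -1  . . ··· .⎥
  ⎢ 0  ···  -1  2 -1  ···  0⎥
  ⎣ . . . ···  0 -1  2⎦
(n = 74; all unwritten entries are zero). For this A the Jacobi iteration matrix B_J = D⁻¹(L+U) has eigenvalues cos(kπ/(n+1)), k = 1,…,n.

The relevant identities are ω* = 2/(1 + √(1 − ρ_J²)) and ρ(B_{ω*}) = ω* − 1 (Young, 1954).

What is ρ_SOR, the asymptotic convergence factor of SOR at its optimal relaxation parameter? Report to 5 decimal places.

n=74: λ(B_J) = 1 − λ(A)/2 = cos(kπ/75); k=1 gives ρ_J = 0.99912.
root = sin(π/75) = 0.041876  (since 1−cos² = sin²).
ω* = 2 / (1 + 0.041876) = 2 / 1.041876 ≈ 1.91961.
[ρ_SOR] ω* − 1 = 0.91961.

ρ_SOR = 0.91961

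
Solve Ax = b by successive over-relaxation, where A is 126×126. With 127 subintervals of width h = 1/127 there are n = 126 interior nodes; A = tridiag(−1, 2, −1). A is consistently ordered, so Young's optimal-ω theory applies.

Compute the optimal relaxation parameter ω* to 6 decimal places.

ω* = 1.951725

ρ_J = max_k |cos(kπ/127)| = cos(π/127) = 0.999694
√(1−ρ_J²) simplifies to sin(π/127) = 0.0247344.
ω* = 2 / (1 + 0.0247344) = 2 / 1.0247344 ≈ 1.951725.
At ω = 1.951725 every |λ(B_ω)| = ω−1, so ρ_SOR = 0.951725.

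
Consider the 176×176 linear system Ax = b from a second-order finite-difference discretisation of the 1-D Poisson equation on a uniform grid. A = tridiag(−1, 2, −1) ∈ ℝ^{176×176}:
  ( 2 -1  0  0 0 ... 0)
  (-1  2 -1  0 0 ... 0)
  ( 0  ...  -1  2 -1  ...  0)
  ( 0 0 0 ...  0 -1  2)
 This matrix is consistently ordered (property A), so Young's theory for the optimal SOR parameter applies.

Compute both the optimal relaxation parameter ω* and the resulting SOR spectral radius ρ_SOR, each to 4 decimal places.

ω* = 1.9651, ρ_SOR = 0.9651

½·tridiag(1,0,1) at n=176: λ_k = cos(kπ/177); max |λ| at k=1 ⇒ ρ_J = cos(π/177) ≈ 0.9998.
root = sin(π/177) = 0.01775  (since 1−cos² = sin²).
Then 2/(1+√(1−ρ_J²)) = 2/(1+0.01775); ω* = 2/1.01775 = 1.9651.
ρ_SOR = ω* − 1 = 1.9651 − 1 = 0.9651.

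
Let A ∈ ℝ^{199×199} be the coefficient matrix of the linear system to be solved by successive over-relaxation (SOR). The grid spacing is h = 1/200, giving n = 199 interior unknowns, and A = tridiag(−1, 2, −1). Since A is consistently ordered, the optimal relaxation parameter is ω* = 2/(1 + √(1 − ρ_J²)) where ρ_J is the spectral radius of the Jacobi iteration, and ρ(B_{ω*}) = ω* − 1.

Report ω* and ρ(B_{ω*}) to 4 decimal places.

n=199: λ(B_J) = 1 − λ(A)/2 = cos(kπ/200); k=1 gives ρ_J = 0.9999.
√(1 − cos²(π/200)) = sin(π/200) ≈ 0.01571.
Then 2/(1+√(1−ρ_J²)) = 2/(1+0.01571); ω* = 2/1.01571 = 1.9691.
ρ(B_{ω*}) = ω*−1 = 0.9691

ω* = 1.9691, ρ_SOR = 0.9691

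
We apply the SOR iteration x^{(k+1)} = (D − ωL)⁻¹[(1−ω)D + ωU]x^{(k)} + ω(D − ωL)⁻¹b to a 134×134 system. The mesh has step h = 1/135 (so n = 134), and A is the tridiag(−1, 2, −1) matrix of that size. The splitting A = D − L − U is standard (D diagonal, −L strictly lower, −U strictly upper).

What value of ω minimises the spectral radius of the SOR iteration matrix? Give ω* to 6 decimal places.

B_J for the 134×134 system has eigenvalues cos(kπ/135); ρ_J = cos(π/135) = 0.999729.
root = sin(π/135) = 0.0232690  (since 1−cos² = sin²).
[ω*] 2 ÷ (1 + 0.0232690) = 2 ÷ 1.0232690 = 1.954520.
ρ(B_{ω*}) = ω*−1 = 0.954520

ω* = 1.954520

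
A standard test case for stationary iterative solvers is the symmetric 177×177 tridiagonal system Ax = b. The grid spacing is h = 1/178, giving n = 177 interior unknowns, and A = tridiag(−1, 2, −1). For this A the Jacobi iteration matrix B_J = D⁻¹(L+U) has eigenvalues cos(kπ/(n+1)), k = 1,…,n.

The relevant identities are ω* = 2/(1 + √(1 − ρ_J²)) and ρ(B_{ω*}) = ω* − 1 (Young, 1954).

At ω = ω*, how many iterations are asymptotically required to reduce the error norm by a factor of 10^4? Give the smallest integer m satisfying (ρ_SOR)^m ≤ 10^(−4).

m = 261

n=177: λ(B_J) = 1 − λ(A)/2 = cos(kπ/178); k=1 gives ρ_J = 0.9998443.
1 − cos²(π/178) = sin²(π/178) ⇒ √(1−ρ_J²) = sin(π/178) = 0.0176485.
[ω*] 2 ÷ (1 + 0.0176485) = 2 ÷ 1.0176485 = 1.9653151.
ρ_SOR = ω* − 1 = 1.9653151 − 1 = 0.9653151.
Need (0.9653151)^m ≤ 10^(−4): m ≥ 4·ln10/|ln 0.9653151| = 9.21034/0.0353007 = 260.911 ⇒ m = 261.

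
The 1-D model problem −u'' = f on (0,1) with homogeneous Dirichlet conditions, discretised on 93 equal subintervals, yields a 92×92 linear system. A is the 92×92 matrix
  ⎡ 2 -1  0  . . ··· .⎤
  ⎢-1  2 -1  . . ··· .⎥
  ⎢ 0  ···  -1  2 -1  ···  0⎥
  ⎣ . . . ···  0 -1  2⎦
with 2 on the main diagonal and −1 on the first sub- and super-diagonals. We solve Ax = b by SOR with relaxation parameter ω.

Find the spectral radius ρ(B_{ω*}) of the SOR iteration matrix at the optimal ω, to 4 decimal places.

B_J for the 92×92 system has eigenvalues cos(kπ/93); ρ_J = cos(π/93) = 0.9994.
√(1−ρ_J²) simplifies to sin(π/93) = 0.03377.
ω* = 2/(1 + 0.03377) = 2/1.03377 = 1.9347.
ρ_SOR = ω* − 1 ≈ 0.9347.

ρ_SOR = 0.9347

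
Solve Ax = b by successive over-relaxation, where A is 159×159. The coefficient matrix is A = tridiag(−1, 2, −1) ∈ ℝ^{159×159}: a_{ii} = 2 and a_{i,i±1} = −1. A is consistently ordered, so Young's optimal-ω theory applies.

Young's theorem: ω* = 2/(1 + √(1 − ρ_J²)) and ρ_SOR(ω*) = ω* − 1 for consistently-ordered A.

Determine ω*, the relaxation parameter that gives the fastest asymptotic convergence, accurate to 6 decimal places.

ω* = 1.961489

With n=159, ρ(Jacobi) = cos(π/160) = 0.999807.
√(1−ρ_J²) = |sin(π/160)| = 0.0196337
ω* = 2/(1 + 0.0196337) = 2/1.0196337 = 1.961489.
At ω = 1.961489 every |λ(B_ω)| = ω−1, so ρ_SOR = 0.961489.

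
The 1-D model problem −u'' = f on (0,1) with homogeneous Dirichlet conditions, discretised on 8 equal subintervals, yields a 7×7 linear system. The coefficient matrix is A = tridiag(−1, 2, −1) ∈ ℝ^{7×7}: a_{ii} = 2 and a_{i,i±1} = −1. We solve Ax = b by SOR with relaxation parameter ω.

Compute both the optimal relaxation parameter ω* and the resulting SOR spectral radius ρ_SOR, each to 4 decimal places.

With n=7, ρ(Jacobi) = cos(π/8) = 0.9239.
√(1−ρ_J²) simplifies to sin(π/8) = 0.38268.
So ω* = 2/1.38268 = 1.4465 (Young).
At ω = 1.4465 every |λ(B_ω)| = ω−1, so ρ_SOR = 0.4465.

ω* = 1.4465, ρ_SOR = 0.4465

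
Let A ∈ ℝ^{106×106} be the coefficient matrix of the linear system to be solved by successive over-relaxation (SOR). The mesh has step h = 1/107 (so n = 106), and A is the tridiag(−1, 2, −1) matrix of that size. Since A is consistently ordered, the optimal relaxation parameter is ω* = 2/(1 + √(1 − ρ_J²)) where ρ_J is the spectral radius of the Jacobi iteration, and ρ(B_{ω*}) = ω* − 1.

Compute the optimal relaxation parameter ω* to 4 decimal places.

ω* = 1.9430

B_J for the 106×106 system has eigenvalues cos(kπ/107); ρ_J = cos(π/107) = 0.9996.
√(1 − cos²(π/107)) = sin(π/107) ≈ 0.02936.
ω* = 2/(1 + 0.02936) = 2/1.02936 = 1.9430.
At ω = 1.9430 every |λ(B_ω)| = ω−1, so ρ_SOR = 0.9430.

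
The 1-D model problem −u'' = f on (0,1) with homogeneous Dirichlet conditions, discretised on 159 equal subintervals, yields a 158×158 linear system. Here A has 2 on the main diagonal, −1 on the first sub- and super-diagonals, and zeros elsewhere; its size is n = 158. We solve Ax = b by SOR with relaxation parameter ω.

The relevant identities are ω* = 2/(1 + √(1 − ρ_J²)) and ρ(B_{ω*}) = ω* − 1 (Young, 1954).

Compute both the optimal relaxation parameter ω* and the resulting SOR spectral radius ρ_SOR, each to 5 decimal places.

ω* = 1.96125, ρ_SOR = 0.96125

[ρ_J] n=158: ρ(B_J) = cos(π/(n+1)) = cos(π/159) = 0.99980.
√(1−ρ_J²) = |sin(π/159)| = 0.019757
So ω* = 2/1.019757 = 1.96125 (Young).
ρ_SOR = ω* − 1 ≈ 0.96125.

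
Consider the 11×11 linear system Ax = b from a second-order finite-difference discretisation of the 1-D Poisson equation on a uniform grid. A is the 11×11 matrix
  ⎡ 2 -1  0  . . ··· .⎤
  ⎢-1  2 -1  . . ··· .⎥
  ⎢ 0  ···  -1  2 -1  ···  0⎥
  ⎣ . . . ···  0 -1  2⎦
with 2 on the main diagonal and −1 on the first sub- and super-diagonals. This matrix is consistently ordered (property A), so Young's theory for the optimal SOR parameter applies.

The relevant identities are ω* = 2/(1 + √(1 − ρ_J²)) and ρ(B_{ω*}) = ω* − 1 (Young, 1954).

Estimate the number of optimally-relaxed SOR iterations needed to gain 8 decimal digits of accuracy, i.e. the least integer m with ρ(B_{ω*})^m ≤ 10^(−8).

B_J for the 11×11 system has eigenvalues cos(kπ/12); ρ_J = cos(π/12) = 0.9659258.
root = sin(π/12) = 0.2588190  (since 1−cos² = sin²).
ω* = 2/(1 + 0.2588190) = 2/1.2588190 = 1.5887908.
ρ(B_{ω*}) = ω*−1 = 0.5887908
m ≥ 8·ln10 / (−ln 0.5887908) = 34.777; smallest integer m = 35.

m = 35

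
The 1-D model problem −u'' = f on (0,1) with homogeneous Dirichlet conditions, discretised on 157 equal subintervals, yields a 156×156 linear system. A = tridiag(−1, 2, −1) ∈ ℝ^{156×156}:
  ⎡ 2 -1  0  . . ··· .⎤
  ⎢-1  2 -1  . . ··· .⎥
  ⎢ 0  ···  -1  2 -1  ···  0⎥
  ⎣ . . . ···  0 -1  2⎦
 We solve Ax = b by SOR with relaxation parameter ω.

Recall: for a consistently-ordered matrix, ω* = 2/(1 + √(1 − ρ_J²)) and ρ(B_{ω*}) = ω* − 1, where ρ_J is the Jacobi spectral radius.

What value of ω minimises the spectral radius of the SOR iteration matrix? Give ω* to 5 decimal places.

ω* = 1.96077

B_J for the 156×156 system has eigenvalues cos(kπ/157); ρ_J = cos(π/157) = 0.99980.
√(1−ρ_J²) simplifies to sin(π/157) = 0.020009.
Young: ω* = 2/(1+√(1−ρ_J²)) = 2/(1+0.020009) = 2/1.020009 = 1.96077.
At ω = 1.96077 every |λ(B_ω)| = ω−1, so ρ_SOR = 0.96077.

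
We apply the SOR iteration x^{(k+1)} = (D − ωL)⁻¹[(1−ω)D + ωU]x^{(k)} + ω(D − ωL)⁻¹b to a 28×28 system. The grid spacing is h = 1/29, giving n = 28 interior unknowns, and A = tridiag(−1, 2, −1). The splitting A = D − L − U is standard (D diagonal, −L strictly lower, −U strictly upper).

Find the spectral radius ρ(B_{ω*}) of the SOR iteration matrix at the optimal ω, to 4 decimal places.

ρ_SOR = 0.8049

spectrum of D⁻¹(L+U) = {cos(kπ/29) : 1≤k≤28}; ρ_J = cos(π/29) = 0.9941.
√(1−ρ_J²) simplifies to sin(π/29) = 0.10812.
ω* = 2/(1+0.10812) = 1.8049
ρ_SOR = ω* − 1 = 1.8049 − 1 = 0.8049.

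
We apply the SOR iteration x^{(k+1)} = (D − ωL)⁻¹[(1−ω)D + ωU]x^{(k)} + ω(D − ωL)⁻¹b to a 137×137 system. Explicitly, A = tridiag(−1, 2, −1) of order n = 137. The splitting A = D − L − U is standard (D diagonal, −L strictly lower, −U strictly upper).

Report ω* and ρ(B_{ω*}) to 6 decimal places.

n=137: λ(B_J) = 1 − λ(A)/2 = cos(kπ/138); k=1 gives ρ_J = 0.999741.
√(1−ρ_J²) simplifies to sin(π/138) = 0.0227632.
Young: ω* = 2/(1+√(1−ρ_J²)) = 2/(1+0.0227632) = 2/1.0227632 = 1.955487.
ρ(B_{ω*}) = ω*−1 = 0.955487

ω* = 1.955487, ρ_SOR = 0.955487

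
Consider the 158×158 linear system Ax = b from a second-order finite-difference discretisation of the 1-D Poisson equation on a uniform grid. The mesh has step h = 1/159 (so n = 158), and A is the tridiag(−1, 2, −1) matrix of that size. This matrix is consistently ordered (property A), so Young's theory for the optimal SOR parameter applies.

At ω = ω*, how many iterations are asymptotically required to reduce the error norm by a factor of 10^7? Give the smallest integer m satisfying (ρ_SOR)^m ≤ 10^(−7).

[ρ_J] n=158: ρ(B_J) = cos(π/(n+1)) = cos(π/159) = 0.9998048.
√(1 − cos²(π/159)) = sin(π/159) ≈ 0.0197572.
So ω* = 2/1.0197572 = 1.9612512 (Young).
ρ_SOR = ω* − 1 = 1.9612512 − 1 = 0.9612512.
ρ_SOR^m ≤ 10^(−7) ⇔ m ≥ 7·ln10/(−ln 0.9612512) = 16.1181/0.0395195 = 407.852; m = ⌈407.852⌉ = 408.

m = 408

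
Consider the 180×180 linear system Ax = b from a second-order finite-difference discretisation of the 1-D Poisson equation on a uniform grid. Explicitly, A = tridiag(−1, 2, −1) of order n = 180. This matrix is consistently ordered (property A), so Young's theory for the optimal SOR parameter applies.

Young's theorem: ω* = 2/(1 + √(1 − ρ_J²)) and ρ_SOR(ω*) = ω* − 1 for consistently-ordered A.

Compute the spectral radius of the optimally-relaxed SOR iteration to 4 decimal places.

B_J for the 180×180 system has eigenvalues cos(kπ/181); ρ_J = cos(π/181) = 0.9998.
√(1−ρ_J²) simplifies to sin(π/181) = 0.01736.
Young: ω* = 2/(1+√(1−ρ_J²)) = 2/(1+0.01736) = 2/1.01736 = 1.9659.
ρ_SOR = ω* − 1 = 1.9659 − 1 = 0.9659.

ρ_SOR = 0.9659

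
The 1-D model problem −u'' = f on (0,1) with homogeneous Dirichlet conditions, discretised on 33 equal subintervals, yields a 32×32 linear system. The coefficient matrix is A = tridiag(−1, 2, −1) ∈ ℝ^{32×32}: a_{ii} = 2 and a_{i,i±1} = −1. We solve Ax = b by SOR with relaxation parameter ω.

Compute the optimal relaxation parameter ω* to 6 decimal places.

ρ_J = max_k |cos(kπ/33)| = cos(π/33) = 0.995472
√(1−ρ_J²) = |sin(π/33)| = 0.0950560
ω* = 2 / (1 + 0.0950560) = 2 / 1.0950560 ≈ 1.826391.
[ρ_SOR] ω* − 1 = 0.826391.

ω* = 1.826391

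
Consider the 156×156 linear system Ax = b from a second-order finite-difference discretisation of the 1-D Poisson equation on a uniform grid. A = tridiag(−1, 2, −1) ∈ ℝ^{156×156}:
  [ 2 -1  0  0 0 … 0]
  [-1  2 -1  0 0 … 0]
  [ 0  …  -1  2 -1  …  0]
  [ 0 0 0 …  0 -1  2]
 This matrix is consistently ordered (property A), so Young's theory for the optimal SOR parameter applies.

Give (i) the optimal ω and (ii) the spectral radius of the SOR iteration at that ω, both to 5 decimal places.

ρ_J = max_k |cos(kπ/157)| = cos(π/157) = 0.99980
√(1 − cos²(π/157)) = sin(π/157) ≈ 0.020009.
Young: ω* = 2/(1+√(1−ρ_J²)) = 2/(1+0.020009) = 2/1.020009 = 1.96077.
ρ_SOR = ω* − 1 ≈ 0.96077.

ω* = 1.96077, ρ_SOR = 0.96077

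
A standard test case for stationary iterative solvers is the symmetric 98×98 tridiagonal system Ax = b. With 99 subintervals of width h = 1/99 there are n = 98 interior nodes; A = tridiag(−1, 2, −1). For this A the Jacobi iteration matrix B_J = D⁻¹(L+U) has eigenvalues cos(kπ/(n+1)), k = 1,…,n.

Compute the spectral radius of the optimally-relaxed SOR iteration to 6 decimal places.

spectrum of D⁻¹(L+U) = {cos(kπ/99) : 1≤k≤98}; ρ_J = cos(π/99) = 0.999497.
1 − cos²(π/99) = sin²(π/99) ⇒ √(1−ρ_J²) = sin(π/99) = 0.0317279.
Young: ω* = 2/(1+√(1−ρ_J²)) = 2/(1+0.0317279) = 2/1.0317279 = 1.938496.
ρ(B_{ω*}) = ω*−1 = 0.938496

ρ_SOR = 0.938496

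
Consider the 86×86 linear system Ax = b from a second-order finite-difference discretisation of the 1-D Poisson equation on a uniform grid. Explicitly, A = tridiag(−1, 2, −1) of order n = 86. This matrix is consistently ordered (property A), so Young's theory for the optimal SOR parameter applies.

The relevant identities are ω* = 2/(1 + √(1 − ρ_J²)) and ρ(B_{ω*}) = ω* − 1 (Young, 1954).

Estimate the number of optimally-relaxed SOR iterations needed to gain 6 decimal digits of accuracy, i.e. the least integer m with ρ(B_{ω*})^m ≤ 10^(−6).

m = 192

[ρ_J] n=86: ρ(B_J) = cos(π/(n+1)) = cos(π/87) = 0.9993481.
√(1−ρ_J²) simplifies to sin(π/87) = 0.0361024.
ω* = 2/(1 + 0.0361024) = 2/1.0361024 = 1.9303111.
Hence ρ(B_{ω*}) = 1.9303111 − 1 = 0.9303111.
Need (0.9303111)^m ≤ 10^(−6): m ≥ 6·ln10/|ln 0.9303111| = 13.8155/0.0722362 = 191.255 ⇒ m = 192.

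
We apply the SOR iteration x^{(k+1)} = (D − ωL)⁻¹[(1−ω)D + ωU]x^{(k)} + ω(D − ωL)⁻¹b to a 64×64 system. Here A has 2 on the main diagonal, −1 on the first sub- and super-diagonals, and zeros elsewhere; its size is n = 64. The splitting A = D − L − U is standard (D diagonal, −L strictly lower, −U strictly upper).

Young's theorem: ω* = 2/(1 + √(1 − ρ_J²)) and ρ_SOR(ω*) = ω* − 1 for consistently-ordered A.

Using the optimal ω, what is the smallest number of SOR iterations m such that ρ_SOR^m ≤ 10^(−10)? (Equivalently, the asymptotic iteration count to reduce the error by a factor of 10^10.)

m = 239

½·tridiag(1,0,1) at n=64: λ_k = cos(kπ/65); max |λ| at k=1 ⇒ ρ_J = cos(π/65) ≈ 0.9988322.
√(1 − cos²(π/65)) = sin(π/65) ≈ 0.0483134.
ω* = 2/(1 + 0.0483134) = 2/1.0483134 = 1.9078264.
ρ_SOR = ω* − 1 = 1.9078264 − 1 = 0.9078264.
ρ_SOR^m ≤ 10^(−10) ⇔ m ≥ 10·ln10/(−ln 0.9078264) = 23.0259/0.0967021 = 238.112; m = ⌈238.112⌉ = 239.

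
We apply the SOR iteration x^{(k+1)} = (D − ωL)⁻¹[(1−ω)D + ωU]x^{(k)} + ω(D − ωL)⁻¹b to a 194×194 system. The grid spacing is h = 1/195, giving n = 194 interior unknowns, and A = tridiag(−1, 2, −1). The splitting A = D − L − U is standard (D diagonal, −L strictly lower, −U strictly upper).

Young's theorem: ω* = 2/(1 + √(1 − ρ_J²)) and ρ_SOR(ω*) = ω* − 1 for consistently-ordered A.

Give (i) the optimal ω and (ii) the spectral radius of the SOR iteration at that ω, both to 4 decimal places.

ω* = 1.9683, ρ_SOR = 0.9683

spectrum of D⁻¹(L+U) = {cos(kπ/195) : 1≤k≤194}; ρ_J = cos(π/195) = 0.9999.
√(1−ρ_J²) = |sin(π/195)| = 0.01611
ω* = 2 / (1 + 0.01611) = 2 / 1.01611 ≈ 1.9683.
[ρ_SOR] ω* − 1 = 0.9683.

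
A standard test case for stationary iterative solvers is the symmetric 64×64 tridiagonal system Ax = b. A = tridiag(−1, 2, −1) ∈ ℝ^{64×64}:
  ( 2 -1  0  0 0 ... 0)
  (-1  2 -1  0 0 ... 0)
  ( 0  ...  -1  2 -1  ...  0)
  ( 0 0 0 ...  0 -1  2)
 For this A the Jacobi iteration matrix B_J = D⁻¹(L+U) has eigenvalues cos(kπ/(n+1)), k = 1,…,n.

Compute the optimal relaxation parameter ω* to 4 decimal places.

ω* = 1.9078

[ρ_J] n=64: ρ(B_J) = cos(π/(n+1)) = cos(π/65) = 0.9988.
√(1−ρ_J²) = |sin(π/65)| = 0.04831
ω* = 2 / (1 + 0.04831) = 2 / 1.04831 ≈ 1.9078.
ρ_SOR = ω* − 1 = 1.9078 − 1 = 0.9078.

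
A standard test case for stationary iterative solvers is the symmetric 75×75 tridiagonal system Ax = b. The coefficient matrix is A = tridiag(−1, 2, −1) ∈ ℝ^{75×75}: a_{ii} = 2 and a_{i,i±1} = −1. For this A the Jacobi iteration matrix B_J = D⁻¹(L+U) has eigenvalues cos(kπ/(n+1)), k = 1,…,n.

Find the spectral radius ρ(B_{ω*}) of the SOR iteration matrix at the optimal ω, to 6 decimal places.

ρ_SOR = 0.920630

n=75: λ(B_J) = 1 − λ(A)/2 = cos(kπ/76); k=1 gives ρ_J = 0.999146.
√(1 − cos²(π/76)) = sin(π/76) ≈ 0.0413250.
ω* = 2/(1+0.0413250) = 1.920630
ρ_SOR = ω* − 1 = 1.920630 − 1 = 0.920630.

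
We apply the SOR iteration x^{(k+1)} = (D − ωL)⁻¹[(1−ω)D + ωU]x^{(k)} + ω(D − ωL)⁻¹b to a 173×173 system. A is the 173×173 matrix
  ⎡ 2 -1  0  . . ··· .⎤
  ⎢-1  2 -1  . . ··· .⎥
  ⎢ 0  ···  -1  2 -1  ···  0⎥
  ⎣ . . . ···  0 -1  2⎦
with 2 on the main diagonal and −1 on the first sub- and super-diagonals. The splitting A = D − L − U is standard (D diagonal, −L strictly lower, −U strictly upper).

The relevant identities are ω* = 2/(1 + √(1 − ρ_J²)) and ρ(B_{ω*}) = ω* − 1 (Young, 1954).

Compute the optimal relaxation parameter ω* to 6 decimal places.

With n=173, ρ(Jacobi) = cos(π/174) = 0.999837.
√(1−ρ_J²) simplifies to sin(π/174) = 0.0180541.
Young: ω* = 2/(1+√(1−ρ_J²)) = 2/(1+0.0180541) = 2/1.0180541 = 1.964532.
[ρ_SOR] ω* − 1 = 0.964532.

ω* = 1.964532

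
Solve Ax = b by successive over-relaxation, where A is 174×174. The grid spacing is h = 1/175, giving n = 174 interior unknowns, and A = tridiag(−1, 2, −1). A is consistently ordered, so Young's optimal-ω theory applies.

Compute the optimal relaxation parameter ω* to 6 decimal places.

B_J for the 174×174 system has eigenvalues cos(kπ/175); ρ_J = cos(π/175) = 0.999839.
root = sin(π/175) = 0.0179510  (since 1−cos² = sin²).
Young: ω* = 2/(1+√(1−ρ_J²)) = 2/(1+0.0179510) = 2/1.0179510 = 1.964731.
ρ(B_{ω*}) = ω*−1 = 0.964731

ω* = 1.964731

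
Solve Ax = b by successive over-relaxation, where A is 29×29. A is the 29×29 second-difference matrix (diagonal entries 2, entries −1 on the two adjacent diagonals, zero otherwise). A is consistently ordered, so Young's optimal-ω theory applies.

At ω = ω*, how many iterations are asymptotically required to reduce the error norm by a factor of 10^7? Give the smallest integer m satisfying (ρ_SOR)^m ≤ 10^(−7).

m = 77

With n=29, ρ(Jacobi) = cos(π/30) = 0.9945219.
√(1−ρ_J²) = |sin(π/30)| = 0.1045285
[ω*] 2 ÷ (1 + 0.1045285) = 2 ÷ 1.1045285 = 1.8107274.
At ω = 1.8107274 every |λ(B_ω)| = ω−1, so ρ_SOR = 0.8107274.
For 7 digits: m = 7·ln10 / (−ln 0.8107274) = 16.1181/0.209823 = 76.818; round up → m = 77.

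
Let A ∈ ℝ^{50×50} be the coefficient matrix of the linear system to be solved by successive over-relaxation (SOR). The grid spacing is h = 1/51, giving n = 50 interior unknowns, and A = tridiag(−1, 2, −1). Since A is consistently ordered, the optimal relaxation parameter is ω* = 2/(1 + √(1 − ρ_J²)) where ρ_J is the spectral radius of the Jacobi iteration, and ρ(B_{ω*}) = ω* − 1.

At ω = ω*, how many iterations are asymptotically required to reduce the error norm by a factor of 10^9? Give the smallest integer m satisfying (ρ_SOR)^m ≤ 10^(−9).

m = 169

B_J for the 50×50 system has eigenvalues cos(kπ/51); ρ_J = cos(π/51) = 0.9981033.
√(1 − cos²(π/51)) = sin(π/51) ≈ 0.0615609.
So ω* = 2/1.0615609 = 1.8840181 (Young).
ρ(B_{ω*}) = ω*−1 = 0.8840181
9·ln10 = 20.7233; −ln(0.8840181) = 0.123278; m = ⌈20.7233/0.123278⌉ = ⌈168.102⌉ = 169.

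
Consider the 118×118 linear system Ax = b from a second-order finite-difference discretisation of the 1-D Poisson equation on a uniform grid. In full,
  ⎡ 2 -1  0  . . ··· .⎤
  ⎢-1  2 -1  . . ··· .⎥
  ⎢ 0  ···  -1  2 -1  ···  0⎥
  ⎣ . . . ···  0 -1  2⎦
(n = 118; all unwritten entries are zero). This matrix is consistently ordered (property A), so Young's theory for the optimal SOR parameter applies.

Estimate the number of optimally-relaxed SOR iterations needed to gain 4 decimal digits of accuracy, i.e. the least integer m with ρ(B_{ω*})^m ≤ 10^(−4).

m = 175

[ρ_J] n=118: ρ(B_J) = cos(π/(n+1)) = cos(π/119) = 0.9996515.
√(1−ρ_J²) simplifies to sin(π/119) = 0.0263969.
ω* = 2/(1 + 0.0263969) = 2/1.0263969 = 1.9485640.
At ω = 1.9485640 every |λ(B_ω)| = ω−1, so ρ_SOR = 0.9485640.
Need (0.9485640)^m ≤ 10^(−4): m ≥ 4·ln10/|ln 0.9485640| = 9.21034/0.052806 = 174.418 ⇒ m = 175.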